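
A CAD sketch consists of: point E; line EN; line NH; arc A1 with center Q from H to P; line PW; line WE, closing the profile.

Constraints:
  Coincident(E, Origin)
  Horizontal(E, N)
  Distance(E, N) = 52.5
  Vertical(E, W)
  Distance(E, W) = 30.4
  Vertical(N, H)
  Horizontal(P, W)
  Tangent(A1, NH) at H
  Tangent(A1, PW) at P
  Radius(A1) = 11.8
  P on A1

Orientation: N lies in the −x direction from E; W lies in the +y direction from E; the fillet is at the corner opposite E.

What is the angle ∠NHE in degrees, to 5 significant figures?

70.491°

The virtual corner opposite E is at (-52.500, 30.400). Tangency of A1 to NH means the radius QH is perpendicular to NH and since A1 is tangent to PW there, QP ⟂ PW, with radius 11.8, so the center Q sits 11.8 in from both sides at Q = (-40.700, 18.600). That places the tangent points at H = (-52.500, 18.600) on NH and P = (-40.700, 30.400) on PW. Then cos ∠NHE = HN·HE / (|HN||HE|), giving 70.491°.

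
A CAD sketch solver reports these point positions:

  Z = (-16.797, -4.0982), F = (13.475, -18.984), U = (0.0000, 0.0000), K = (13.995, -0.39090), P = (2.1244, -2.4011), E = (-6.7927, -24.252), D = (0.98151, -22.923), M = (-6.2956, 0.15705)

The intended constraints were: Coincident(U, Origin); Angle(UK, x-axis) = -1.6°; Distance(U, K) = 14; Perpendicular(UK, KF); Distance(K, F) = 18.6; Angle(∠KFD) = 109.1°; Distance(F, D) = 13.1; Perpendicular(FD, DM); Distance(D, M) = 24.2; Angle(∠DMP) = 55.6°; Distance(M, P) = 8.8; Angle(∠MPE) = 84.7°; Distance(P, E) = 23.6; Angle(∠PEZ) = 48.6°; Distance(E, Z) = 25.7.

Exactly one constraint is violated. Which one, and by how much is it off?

Distance(E, Z) = 25.7 — off by 3.20.

U = (0.00, 0.00) ✓; UK at -1.600° ✓; |UK| = 14.00 ✓; ∠(UK, KF) = 90.00° ✓; |KF| = 18.60 ✓; ∠KFD = 109.1° ✓; |FD| = 13.10 ✓; ∠(FD, DM) = 90.00° ✓; |DM| = 24.20 ✓; ∠DMP = 55.60° ✓; |MP| = 8.800 ✓; ∠MPE = 84.70° ✓; |PE| = 23.60 ✓; ∠PEZ = 48.60° ✓; |EZ| = 22.50 ✗.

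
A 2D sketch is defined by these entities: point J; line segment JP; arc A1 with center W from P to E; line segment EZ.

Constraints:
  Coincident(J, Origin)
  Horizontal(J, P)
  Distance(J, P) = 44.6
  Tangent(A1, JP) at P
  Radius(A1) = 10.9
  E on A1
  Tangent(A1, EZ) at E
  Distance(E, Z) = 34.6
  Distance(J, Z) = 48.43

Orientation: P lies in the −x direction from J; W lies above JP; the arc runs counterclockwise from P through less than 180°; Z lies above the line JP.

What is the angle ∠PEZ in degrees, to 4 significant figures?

142.6°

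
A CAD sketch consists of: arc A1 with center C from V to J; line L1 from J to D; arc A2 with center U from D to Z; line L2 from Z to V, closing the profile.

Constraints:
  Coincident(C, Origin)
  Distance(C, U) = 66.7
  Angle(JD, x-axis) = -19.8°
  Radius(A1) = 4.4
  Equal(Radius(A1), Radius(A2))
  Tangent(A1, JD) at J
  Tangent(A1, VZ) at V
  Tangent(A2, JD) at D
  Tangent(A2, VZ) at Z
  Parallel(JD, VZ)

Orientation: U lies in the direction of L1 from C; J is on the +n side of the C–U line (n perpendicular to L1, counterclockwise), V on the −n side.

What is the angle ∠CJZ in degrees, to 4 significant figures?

82.48°

The slot axis is L1's direction at -19.8°, so u = (cos -19.8°, sin -19.8°) = (0.9409, -0.3387) and n = (−sin -19.8°, cos -19.8°) = (0.3387, 0.9409). C is at the origin and U lies 66.7 along u from C, so U = 66.7·u = (62.76, -22.59). Tangency of A1 to both parallel lines with radius 4.4 puts J and V at C ± 4.4·n: J = (1.490, 4.140), V = (-1.490, -4.140). Equal radii place D and Z the same way about U: D = U + 4.4·n = (64.25, -18.45), Z = U − 4.4·n = (61.27, -26.73). Then cos ∠CJZ = JC·JZ / (|JC||JZ|), giving 82.48°.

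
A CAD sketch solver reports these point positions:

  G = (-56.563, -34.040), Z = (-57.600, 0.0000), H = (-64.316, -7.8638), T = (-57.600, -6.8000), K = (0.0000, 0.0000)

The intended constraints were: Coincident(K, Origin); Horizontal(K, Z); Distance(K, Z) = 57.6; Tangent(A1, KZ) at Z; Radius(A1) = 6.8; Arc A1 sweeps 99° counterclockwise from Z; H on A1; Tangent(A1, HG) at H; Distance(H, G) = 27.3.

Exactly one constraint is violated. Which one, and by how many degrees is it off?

Tangent(A1, HG) at H — off by 7.50°.

K = (0.00, 0.00) ✓; K.y = 0.00, Z.y = 0.00 ✓; |KZ| = 57.60 ✓; ∠(TZ, ZK) = 90.00° ✓; |TZ| = 6.800 ✓; bearing(T→H) − bearing(T→Z) = 99.00° ✓; |TH| = 6.800 ✓; ∠(TH, HG) = 82.50° ✗; |HG| = 27.30 ✓.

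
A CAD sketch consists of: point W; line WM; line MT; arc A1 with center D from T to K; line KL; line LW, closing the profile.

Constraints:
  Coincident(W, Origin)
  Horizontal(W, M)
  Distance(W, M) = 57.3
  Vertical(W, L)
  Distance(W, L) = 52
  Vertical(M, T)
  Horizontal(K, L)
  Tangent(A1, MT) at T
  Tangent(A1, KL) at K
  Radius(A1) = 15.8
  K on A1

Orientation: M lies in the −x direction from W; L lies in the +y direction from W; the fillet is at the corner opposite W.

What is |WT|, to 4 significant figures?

67.78

The virtual corner opposite W is at (-57.30, 52.00). Tangency of A1 to MT means the radius DT is perpendicular to MT and A1 meets KL tangentially, so DK is at right angles to KL, with radius 15.8, so the center D sits 15.8 in from both sides at D = (-41.50, 36.20). That places the tangent points at T = (-57.30, 36.20) on MT and K = (-41.50, 52.00) on KL. Then |WT| = |T − W| = 67.78.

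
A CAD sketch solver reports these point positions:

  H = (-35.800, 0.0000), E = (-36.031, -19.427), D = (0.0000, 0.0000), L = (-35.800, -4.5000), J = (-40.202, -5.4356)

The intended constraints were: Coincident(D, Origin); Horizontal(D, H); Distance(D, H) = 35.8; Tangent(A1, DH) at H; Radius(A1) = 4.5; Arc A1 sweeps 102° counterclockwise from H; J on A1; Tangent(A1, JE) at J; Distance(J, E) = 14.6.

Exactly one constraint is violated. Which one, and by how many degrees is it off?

Tangent(A1, JE) at J — off by 4.60°.

D = (0.00, 0.00) ✓; D.y = 0.00, H.y = 0.00 ✓; |DH| = 35.80 ✓; ∠(LH, HD) = 90.00° ✓; |LH| = 4.500 ✓; bearing(L→J) − bearing(L→H) = 102.0° ✓; |LJ| = 4.500 ✓; ∠(LJ, JE) = 85.40° ✗; |JE| = 14.60 ✓.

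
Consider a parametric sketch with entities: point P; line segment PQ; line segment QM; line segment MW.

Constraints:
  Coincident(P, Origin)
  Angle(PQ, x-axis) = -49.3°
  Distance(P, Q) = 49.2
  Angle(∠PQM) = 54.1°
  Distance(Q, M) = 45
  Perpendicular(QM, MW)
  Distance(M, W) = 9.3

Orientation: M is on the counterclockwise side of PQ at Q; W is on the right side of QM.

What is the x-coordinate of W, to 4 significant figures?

51.56

P is at the origin; PQ runs at -49.3° with length 49.2, so Q = 49.2·(cos -49.3°, sin -49.3°) = (32.08, -37.30). ∠PQM = 54.1°, so QM runs at -49.3° + (180° − 54.1°) = 76.60° from the x-axis; with |QM| = 45.0, M = Q + 45.0·(cos 76.60°, sin 76.60°) = (42.51, 6.475). The perpendicularity gives MW at right angles to QM; with |MW| = 9.3 on the right of QM, W = M + 9.3·(0.9728, -0.2317) = (51.56, 4.319). So W.x = 51.56.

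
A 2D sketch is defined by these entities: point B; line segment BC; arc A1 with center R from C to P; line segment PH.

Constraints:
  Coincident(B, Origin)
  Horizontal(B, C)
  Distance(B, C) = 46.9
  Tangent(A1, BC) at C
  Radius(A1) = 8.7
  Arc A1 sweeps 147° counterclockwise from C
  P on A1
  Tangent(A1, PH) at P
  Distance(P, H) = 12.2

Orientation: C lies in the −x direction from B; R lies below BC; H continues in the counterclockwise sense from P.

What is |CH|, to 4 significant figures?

23.30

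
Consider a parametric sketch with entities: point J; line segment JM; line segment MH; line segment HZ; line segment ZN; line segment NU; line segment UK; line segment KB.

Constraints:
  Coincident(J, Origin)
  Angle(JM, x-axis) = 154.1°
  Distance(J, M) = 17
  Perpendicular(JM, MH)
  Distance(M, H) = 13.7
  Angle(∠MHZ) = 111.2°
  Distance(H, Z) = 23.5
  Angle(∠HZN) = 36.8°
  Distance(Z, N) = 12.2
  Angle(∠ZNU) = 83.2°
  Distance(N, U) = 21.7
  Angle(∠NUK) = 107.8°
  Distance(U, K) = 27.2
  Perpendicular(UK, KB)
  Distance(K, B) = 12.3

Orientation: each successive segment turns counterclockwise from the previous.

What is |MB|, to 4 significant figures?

50.47

J is at the origin; JM runs at 154.1° with length 17.0, so M = (-15.29, 7.426). The perpendicularity gives MH at right angles to JM, so MH runs at -115.9°; with |MH| = 13.7, H = (-21.28, -4.898). ∠MHZ = 111.2° gives HZ at -47.10° from the x-axis; with |HZ| = 23.5, Z = (-5.280, -22.11). ∠HZN = 36.8° gives ZN at 96.10° from the x-axis; with |ZN| = 12.2, N = (-6.576, -9.982). ∠ZNU = 83.2° gives NU at -167.1° from the x-axis; with |NU| = 21.7, U = (-27.73, -14.83). ∠NUK = 107.8° gives UK at -94.90° from the x-axis; with |UK| = 27.2, K = (-30.05, -41.93). The perpendicularity gives KB at right angles to UK, so KB runs at -4.900°; with |KB| = 12.3, B = (-17.80, -42.98). Then |MB| = |B − M| = 50.47.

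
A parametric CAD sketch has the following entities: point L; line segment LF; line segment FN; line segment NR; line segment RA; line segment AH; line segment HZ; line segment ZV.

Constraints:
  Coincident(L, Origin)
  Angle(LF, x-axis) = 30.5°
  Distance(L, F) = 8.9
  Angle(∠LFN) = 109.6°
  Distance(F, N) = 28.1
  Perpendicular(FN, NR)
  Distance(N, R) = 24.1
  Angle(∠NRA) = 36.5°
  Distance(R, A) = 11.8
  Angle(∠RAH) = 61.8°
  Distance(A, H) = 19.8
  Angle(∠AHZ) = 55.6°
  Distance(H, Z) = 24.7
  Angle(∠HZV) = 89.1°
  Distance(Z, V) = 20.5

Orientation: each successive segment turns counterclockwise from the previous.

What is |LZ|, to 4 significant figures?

41.57

L is at the origin; LF runs at 30.5° with length 8.9, so F = (7.668, 4.517). ∠LFN = 109.6° gives FN at 100.9° from the x-axis; with |FN| = 28.1, N = (2.355, 32.11). FN is perpendicular to NR, so NR runs at -169.1°; with |NR| = 24.1, R = (-21.31, 27.55). ∠NRA = 36.5° gives RA at -25.60° from the x-axis; with |RA| = 11.8, A = (-10.67, 22.45). ∠RAH = 61.8° gives AH at 92.60° from the x-axis; with |AH| = 19.8, H = (-11.57, 42.23). ∠AHZ = 55.6° gives HZ at -143.0° from the x-axis; with |HZ| = 24.7, Z = (-31.29, 27.37). Then |LZ| = |Z − L| = 41.57.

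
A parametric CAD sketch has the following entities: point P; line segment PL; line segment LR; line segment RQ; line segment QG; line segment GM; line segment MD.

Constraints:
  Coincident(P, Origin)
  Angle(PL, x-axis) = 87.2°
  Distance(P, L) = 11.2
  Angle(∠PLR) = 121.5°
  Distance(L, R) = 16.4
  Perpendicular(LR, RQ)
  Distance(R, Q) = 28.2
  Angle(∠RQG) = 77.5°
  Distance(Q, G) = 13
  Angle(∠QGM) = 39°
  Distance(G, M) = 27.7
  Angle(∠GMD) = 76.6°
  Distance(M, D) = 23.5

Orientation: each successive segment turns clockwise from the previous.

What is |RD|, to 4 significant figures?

39.92

∠QGM = 39.0° gives GM at 55.20° from the x-axis; with |GM| = 27.7, M = (31.80, 13.45). ∠GMD = 76.6° gives MD at -48.20° from the x-axis; with |MD| = 23.5, D = (47.46, -4.073). Then |RD| = |D − R| = 39.92.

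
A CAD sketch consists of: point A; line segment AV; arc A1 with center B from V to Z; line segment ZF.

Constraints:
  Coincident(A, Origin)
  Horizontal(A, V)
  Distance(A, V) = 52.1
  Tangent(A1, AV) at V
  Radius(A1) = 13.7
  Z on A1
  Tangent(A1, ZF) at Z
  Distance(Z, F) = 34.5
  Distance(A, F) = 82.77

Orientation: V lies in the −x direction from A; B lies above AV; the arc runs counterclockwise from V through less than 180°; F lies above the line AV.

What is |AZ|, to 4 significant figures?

48.88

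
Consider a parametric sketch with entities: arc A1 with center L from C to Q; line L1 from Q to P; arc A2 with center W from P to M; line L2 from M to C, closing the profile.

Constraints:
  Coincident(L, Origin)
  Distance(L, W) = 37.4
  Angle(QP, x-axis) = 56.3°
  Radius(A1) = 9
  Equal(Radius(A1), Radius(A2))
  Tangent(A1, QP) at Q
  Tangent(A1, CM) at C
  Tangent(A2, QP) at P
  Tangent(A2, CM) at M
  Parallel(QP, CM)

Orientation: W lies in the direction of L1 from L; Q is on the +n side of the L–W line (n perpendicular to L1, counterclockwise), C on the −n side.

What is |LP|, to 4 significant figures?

38.47

The slot axis is L1's direction at 56.3°, so u = (cos 56.3°, sin 56.3°) = (0.5548, 0.8320) and n = (−sin 56.3°, cos 56.3°) = (-0.8320, 0.5548). L is at the origin and W lies 37.4 along u from L, so W = 37.4·u = (20.75, 31.12). Tangency of A1 to both parallel lines with radius 9.0 puts Q and C at L ± 9.0·n: Q = (-7.488, 4.994), C = (7.488, -4.994). Equal radii place P and M the same way about W: P = W + 9.0·n = (13.26, 36.11), M = W − 9.0·n = (28.24, 26.12). Then |LP| = |P − L| = 38.47.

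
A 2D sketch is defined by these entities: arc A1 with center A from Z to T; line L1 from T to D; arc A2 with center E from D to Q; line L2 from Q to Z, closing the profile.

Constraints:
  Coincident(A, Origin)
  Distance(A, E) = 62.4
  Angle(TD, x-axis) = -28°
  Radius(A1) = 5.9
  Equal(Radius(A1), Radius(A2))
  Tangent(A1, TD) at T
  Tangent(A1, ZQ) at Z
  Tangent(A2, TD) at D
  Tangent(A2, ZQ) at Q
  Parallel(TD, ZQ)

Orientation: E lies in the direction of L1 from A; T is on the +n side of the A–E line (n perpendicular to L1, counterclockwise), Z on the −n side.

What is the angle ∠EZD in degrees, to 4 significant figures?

5.307°

Tangency of A1 to both parallel lines with radius 5.9 puts T and Z at A ± 5.9·n: T = (2.770, 5.209), Z = (-2.770, -5.209). Equal radii place D and Q the same way about E: D = E + 5.9·n = (57.87, -24.09), Q = E − 5.9·n = (52.33, -34.50). Then cos ∠EZD = ZE·ZD / (|ZE||ZD|), giving 5.307°.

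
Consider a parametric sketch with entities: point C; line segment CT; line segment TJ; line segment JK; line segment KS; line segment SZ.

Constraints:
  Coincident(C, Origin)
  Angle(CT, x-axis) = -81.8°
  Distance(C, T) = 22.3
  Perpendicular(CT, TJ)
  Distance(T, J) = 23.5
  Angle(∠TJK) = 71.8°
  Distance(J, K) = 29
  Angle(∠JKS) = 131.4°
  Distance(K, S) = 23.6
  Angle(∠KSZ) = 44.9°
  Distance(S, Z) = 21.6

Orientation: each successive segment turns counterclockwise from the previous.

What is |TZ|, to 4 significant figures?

16.82

∠JKS = 131.4° gives KS at 165.0° from the x-axis; with |KS| = 23.6, S = (-9.250, 13.36). ∠KSZ = 44.9° gives SZ at -59.90° from the x-axis; with |SZ| = 21.6, Z = (1.583, -5.324). Then |TZ| = |Z − T| = 16.82.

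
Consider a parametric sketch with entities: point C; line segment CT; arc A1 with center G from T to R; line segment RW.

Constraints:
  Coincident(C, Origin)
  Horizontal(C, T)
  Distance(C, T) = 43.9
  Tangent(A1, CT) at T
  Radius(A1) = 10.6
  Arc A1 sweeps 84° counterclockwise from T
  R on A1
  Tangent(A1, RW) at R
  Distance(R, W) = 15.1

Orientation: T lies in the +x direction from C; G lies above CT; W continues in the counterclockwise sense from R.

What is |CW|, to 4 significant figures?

61.15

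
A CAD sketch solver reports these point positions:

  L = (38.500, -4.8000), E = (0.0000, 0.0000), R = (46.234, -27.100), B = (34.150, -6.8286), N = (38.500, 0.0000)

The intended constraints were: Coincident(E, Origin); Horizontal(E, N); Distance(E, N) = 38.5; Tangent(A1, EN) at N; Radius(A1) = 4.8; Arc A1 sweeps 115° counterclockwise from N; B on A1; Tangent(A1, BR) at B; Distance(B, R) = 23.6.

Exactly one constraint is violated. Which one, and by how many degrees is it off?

Tangent(A1, BR) at B — off by 5.80°.

E = (0.00, 0.00) ✓; E.y = 0.00, N.y = 0.00 ✓; |EN| = 38.50 ✓; ∠(LN, NE) = 90.00° ✓; |LN| = 4.800 ✓; bearing(L→B) − bearing(L→N) = 115.0° ✓; |LB| = 4.800 ✓; ∠(LB, BR) = 84.20° ✗; |BR| = 23.60 ✓.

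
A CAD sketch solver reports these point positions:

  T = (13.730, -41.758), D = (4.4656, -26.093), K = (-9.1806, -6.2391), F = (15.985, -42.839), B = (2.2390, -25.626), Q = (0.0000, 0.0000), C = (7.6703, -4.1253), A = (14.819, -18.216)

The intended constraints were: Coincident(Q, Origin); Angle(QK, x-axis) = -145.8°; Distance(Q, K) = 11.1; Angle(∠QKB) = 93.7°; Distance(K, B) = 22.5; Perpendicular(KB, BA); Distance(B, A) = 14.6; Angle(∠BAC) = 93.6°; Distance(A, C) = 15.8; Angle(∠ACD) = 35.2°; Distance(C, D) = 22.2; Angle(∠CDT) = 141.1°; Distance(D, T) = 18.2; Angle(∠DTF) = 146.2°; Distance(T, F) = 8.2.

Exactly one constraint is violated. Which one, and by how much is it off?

Distance(T, F) = 8.2 — off by 5.70.

Q = (0.00, 0.00) ✓; QK at -145.8° ✓; |QK| = 11.10 ✓; ∠QKB = 93.70° ✓; |KB| = 22.50 ✓; ∠(KB, BA) = 90.00° ✓; |BA| = 14.60 ✓; ∠BAC = 93.60° ✓; |AC| = 15.80 ✓; ∠ACD = 35.20° ✓; |CD| = 22.20 ✓; ∠CDT = 141.1° ✓; |DT| = 18.20 ✓; ∠DTF = 146.2° ✓; |TF| = 2.501 ✗.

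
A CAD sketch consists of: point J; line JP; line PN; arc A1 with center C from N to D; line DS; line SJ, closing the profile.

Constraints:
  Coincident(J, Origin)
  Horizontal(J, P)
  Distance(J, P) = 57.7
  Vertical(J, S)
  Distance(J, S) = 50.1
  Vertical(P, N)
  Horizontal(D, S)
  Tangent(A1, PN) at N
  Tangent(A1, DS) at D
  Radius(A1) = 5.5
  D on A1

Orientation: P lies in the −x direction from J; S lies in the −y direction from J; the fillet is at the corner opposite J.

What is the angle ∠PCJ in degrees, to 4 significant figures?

56.52°

J is at the origin; J and P share the same y with |JP| = 57.7 and P on the −x side, so P = (-57.70, 0.000). JS is vertical with |JS| = 50.1 and S on the −y side, so S = (0.000, -50.10). The virtual corner opposite J is at (-57.70, -50.10). The tangent condition forces CN to be normal to PN and the tangent condition forces CD to be normal to DS, with radius 5.5, so the center C sits 5.5 in from both sides at C = (-52.20, -44.60). Then cos ∠PCJ = CP·CJ / (|CP||CJ|), giving 56.52°.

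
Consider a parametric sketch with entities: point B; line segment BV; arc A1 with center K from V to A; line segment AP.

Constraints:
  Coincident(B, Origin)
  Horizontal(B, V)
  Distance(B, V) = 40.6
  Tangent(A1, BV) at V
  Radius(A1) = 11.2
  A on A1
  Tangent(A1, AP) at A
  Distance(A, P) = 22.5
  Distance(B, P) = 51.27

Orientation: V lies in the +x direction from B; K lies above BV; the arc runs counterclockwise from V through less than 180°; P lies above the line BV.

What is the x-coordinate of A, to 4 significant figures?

49.68

B is at the origin; BV is horizontal with |BV| = 40.6 and V on the +x side, so V = (40.60, 0.000). Tangency of A1 to BV means the radius KV is perpendicular to BV, so K = V + (0, 11.2) = (40.60, 11.20). Since KA ⟂ AP (tangency), |KP| = √(11.2² + 22.5²) = 25.13 regardless of where A sits on A1. So P lies on both circle(B, 51.27) and circle(K, 25.13); the above-BV intersection is P = (36.51, 36.00). A is the foot of the tangent from P: A = (49.68, 17.76).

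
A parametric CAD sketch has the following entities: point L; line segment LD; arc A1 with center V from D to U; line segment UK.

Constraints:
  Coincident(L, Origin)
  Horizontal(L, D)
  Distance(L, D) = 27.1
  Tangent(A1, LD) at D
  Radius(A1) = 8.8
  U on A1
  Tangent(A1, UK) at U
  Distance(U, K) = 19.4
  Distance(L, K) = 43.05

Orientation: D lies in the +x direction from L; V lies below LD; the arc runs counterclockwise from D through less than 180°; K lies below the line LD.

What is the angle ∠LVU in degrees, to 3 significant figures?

53.4°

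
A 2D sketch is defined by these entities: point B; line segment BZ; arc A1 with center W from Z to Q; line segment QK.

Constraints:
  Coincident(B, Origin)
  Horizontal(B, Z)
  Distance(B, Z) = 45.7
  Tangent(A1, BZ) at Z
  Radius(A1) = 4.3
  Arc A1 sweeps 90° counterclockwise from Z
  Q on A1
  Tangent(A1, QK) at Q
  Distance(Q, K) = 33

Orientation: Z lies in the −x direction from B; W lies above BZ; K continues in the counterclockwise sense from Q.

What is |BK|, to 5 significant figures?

55.725

On A1, Z sits at bearing -90° from W; a 90° counterclockwise sweep puts Q at bearing 0°, so Q = W + 4.3·(cos 0°, sin 0°) = (-41.400, 4.3000). Since A1 is tangent to QK there, WQ ⟂ QK, so QK runs along (−sin 0°, cos 0°); with |QK| = 33.0, K = (-41.400, 37.300). Then |BK| = |K − B| = 55.725.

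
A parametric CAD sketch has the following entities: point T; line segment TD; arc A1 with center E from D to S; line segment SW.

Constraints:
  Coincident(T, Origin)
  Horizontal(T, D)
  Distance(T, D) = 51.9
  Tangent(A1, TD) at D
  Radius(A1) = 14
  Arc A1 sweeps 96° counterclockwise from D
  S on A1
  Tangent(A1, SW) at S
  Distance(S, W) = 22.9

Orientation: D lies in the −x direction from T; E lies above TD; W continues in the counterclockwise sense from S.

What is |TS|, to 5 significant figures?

41.004

T is at the origin; T and D share the same y with |TD| = 51.9 and D on the −x side, so D = (-51.900, 0.0000). The tangent condition forces ED to be normal to TD, so E = D + (0, 14) = (-51.900, 14.000). On A1, D sits at bearing -90° from E; a 96° counterclockwise sweep puts S at bearing 6°, so S = E + 14.0·(cos 6°, sin 6°) = (-37.977, 15.463). Then |TS| = |S − T| = 41.004.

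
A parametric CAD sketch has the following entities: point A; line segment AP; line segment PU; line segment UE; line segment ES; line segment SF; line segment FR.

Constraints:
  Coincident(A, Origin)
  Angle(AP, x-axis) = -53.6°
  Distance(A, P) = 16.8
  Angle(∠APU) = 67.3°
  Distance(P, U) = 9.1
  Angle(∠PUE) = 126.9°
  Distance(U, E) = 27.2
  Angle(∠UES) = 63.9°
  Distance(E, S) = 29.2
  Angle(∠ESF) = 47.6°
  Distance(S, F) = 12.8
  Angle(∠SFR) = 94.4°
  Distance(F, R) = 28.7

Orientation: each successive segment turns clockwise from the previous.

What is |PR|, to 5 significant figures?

41.311

A is at the origin; AP runs at -53.6° with length 16.8, so P = (9.9694, -13.522). ∠APU = 67.3° gives PU at -166.30° from the x-axis; with |PU| = 9.1, U = (1.1283, -15.677). ∠PUE = 126.9° gives UE at 140.60° from the x-axis; with |UE| = 27.2, E = (-19.890, 1.5872). ∠UES = 63.9° gives ES at 24.500° from the x-axis; with |ES| = 29.2, S = (6.6809, 13.696). ∠ESF = 47.6° gives SF at -107.90° from the x-axis; with |SF| = 12.8, F = (2.7467, 1.5159). ∠SFR = 94.4° gives FR at 166.50° from the x-axis; with |FR| = 28.7, R = (-25.160, 8.2157). Then |PR| = |R − P| = 41.311.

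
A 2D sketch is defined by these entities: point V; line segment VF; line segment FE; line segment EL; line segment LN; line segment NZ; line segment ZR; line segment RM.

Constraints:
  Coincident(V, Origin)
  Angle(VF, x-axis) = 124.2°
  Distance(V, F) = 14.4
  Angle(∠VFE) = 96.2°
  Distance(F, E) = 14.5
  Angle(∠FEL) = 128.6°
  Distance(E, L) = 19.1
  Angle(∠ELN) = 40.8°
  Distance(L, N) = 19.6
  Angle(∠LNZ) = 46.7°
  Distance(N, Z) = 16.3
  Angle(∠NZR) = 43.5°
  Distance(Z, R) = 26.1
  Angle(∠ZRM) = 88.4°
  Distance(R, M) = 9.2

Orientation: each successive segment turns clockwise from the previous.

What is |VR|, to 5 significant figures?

21.576

V is at the origin; VF runs at 124.2° with length 14.4, so F = (-8.0940, 11.910). ∠VFE = 96.2° gives FE at 40.400° from the x-axis; with |FE| = 14.5, E = (2.9483, 21.308). ∠FEL = 128.6° gives EL at -11.000° from the x-axis; with |EL| = 19.1, L = (21.697, 17.663). ∠ELN = 40.8° gives LN at -150.20° from the x-axis; with |LN| = 19.6, N = (4.6892, 7.9226). ∠LNZ = 46.7° gives NZ at 76.500° from the x-axis; with |NZ| = 16.3, Z = (8.4943, 23.772). ∠NZR = 43.5° gives ZR at -60.000° from the x-axis; with |ZR| = 26.1, R = (21.544, 1.1689). Then |VR| = |R − V| = 21.576.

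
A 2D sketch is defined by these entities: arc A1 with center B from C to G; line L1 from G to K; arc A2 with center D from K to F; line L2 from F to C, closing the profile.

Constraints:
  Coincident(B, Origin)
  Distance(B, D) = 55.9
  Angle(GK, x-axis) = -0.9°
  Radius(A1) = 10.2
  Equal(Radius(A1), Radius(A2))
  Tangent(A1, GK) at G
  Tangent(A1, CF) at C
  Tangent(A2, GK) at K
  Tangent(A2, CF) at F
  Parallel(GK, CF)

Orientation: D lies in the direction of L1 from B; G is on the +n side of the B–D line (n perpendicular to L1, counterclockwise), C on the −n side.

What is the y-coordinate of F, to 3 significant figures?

-11.1

The slot axis is L1's direction at -0.9°, so u = (cos -0.9°, sin -0.9°) = (1.00, -0.0157) and n = (−sin -0.9°, cos -0.9°) = (0.0157, 1.00). B is at the origin and D lies 55.9 along u from B, so D = 55.9·u = (55.9, -0.878). Tangency of A1 to both parallel lines with radius 10.2 puts G and C at B ± 10.2·n: G = (0.160, 10.2), C = (-0.160, -10.2). Equal radii place K and F the same way about D: K = D + 10.2·n = (56.1, 9.32), F = D − 10.2·n = (55.7, -11.1). So F.y = -11.1.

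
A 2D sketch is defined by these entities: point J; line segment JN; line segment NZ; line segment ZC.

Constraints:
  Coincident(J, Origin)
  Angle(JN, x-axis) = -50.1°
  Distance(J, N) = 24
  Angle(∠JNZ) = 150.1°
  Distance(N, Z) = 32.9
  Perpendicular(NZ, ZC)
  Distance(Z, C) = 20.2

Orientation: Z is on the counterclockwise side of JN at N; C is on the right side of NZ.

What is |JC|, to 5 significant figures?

62.600

∠JNZ = 150.1°, so NZ runs at -50.1° + (180° − 150.1°) = -20.200° from the x-axis; with |NZ| = 32.9, Z = N + 32.9·(cos -20.200°, sin -20.200°) = (46.271, -29.772). NZ is perpendicular to ZC; with |ZC| = 20.2 on the right of NZ, C = Z + 20.2·(-0.34530, -0.93849) = (39.296, -48.730). Then |JC| = |C − J| = 62.600.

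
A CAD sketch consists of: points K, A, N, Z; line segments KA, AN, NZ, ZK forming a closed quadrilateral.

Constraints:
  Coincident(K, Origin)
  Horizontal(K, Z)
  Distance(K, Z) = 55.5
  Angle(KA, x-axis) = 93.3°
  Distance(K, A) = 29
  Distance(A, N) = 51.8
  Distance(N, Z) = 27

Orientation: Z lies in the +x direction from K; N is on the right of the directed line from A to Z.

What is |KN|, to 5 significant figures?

32.955

K is at the origin; K and Z share the same y with |KZ| = 55.5 and Z in +x, so Z = (55.5, 0). KA runs at 93.3° with |KA| = 29.0, so A = (-1.6694, 28.952). N is determined by |AN| = 51.8 and |NZ| = 27.0 together: it lies at the intersection of circle(A, 51.8) and circle(Z, 27.0). With |AZ| = 64.082, the foot of the radical line on AZ is 47.289 from A and the perpendicular offset is √(51.8² − 47.289²) = 21.142. Taking the right-of-AZ solution: N = (30.967, -11.274).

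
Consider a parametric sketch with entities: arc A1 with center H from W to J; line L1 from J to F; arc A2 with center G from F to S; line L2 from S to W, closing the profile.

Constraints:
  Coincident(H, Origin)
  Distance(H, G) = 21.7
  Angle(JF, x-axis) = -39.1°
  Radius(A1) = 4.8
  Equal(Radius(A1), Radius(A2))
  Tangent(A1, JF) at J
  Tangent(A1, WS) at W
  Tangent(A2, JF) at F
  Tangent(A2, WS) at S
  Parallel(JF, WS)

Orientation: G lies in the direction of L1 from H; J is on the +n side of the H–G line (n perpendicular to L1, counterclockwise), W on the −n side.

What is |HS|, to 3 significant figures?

22.2

The slot axis is L1's direction at -39.1°, so u = (cos -39.1°, sin -39.1°) = (0.776, -0.631) and n = (−sin -39.1°, cos -39.1°) = (0.631, 0.776). H is at the origin and G lies 21.7 along u from H, so G = 21.7·u = (16.8, -13.7). Tangency of A1 to both parallel lines with radius 4.8 puts J and W at H ± 4.8·n: J = (3.03, 3.73), W = (-3.03, -3.73). Equal radii place F and S the same way about G: F = G + 4.8·n = (19.9, -9.96), S = G − 4.8·n = (13.8, -17.4). Then |HS| = |S − H| = 22.2.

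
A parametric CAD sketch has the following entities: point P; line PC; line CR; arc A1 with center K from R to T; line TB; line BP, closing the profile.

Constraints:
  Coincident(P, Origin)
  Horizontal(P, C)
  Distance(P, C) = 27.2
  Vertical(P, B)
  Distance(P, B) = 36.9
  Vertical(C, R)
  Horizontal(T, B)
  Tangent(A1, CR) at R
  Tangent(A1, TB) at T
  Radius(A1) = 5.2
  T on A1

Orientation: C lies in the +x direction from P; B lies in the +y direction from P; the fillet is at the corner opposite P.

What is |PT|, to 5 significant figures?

42.961

The virtual corner opposite P is at (27.200, 36.900). The tangent condition forces KR to be normal to CR and A1 meets TB tangentially, so KT is at right angles to TB, with radius 5.2, so the center K sits 5.2 in from both sides at K = (22.000, 31.700). That places the tangent points at R = (27.200, 31.700) on CR and T = (22.000, 36.900) on TB. Then |PT| = |T − P| = 42.961.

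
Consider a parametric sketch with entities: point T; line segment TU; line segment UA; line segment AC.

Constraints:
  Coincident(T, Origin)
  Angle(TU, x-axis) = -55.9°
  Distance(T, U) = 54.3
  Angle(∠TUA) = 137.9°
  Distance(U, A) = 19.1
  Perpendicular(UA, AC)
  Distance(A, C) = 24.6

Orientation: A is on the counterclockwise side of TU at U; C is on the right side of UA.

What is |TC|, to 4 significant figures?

85.14

T is at the origin; TU runs at -55.9° with length 54.3, so U = 54.3·(cos -55.9°, sin -55.9°) = (30.44, -44.96). ∠TUA = 137.9°, so UA runs at -55.9° + (180° − 137.9°) = -13.80° from the x-axis; with |UA| = 19.1, A = U + 19.1·(cos -13.80°, sin -13.80°) = (48.99, -49.52). The perpendicularity gives AC at right angles to UA; with |AC| = 24.6 on the right of UA, C = A + 24.6·(-0.2385, -0.9711) = (43.12, -73.41). Then |TC| = |C − T| = 85.14.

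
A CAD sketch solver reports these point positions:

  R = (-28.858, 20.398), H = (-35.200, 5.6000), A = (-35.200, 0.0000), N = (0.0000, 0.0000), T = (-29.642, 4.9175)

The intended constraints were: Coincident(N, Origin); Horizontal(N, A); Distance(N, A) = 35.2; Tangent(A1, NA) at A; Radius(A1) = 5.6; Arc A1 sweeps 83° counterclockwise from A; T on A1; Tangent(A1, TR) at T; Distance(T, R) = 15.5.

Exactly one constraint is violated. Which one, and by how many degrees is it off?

Tangent(A1, TR) at T — off by 4.10°.

N = (0.00, 0.00) ✓; N.y = 0.00, A.y = 0.00 ✓; |NA| = 35.20 ✓; ∠(HA, AN) = 90.00° ✓; |HA| = 5.600 ✓; bearing(H→T) − bearing(H→A) = 83.00° ✓; |HT| = 5.600 ✓; ∠(HT, TR) = 85.90° ✗; |TR| = 15.50 ✓.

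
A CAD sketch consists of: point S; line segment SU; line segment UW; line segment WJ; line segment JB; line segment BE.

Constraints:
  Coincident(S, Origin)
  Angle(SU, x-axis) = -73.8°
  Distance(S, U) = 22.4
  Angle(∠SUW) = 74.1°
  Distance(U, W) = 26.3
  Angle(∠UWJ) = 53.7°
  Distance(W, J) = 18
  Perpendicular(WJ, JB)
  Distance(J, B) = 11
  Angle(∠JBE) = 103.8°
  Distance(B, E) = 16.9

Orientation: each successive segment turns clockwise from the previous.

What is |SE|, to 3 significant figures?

30.0

S is at the origin; SU runs at -73.8° with length 22.4, so U = (6.25, -21.5). ∠SUW = 74.1° gives UW at -180° from the x-axis; with |UW| = 26.3, W = (-20.1, -21.6). ∠UWJ = 53.7° gives WJ at 54.0° from the x-axis; with |WJ| = 18.0, J = (-9.47, -7.09). WJ is perpendicular to JB, so JB runs at -36.0°; with |JB| = 11.0, B = (-0.571, -13.6). ∠JBE = 103.8° gives BE at -112° from the x-axis; with |BE| = 16.9, E = (-6.96, -29.2). Then |SE| = |E − S| = 30.0.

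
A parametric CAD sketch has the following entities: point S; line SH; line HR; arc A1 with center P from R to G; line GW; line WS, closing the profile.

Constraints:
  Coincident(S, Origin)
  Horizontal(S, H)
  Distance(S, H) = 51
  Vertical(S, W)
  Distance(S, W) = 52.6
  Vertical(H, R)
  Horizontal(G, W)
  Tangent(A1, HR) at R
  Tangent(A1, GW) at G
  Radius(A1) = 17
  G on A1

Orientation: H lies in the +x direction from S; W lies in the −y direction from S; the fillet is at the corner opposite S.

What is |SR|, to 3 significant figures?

62.2

S is at the origin; S and H share the same y with |SH| = 51.0 and H on the +x side, so H = (51.0, 0.00). S and W share the same x with |SW| = 52.6 and W on the −y side, so W = (0.00, -52.6). The virtual corner opposite S is at (51.0, -52.6). A1 meets HR tangentially, so PR is at right angles to HR and tangency of A1 to GW means the radius PG is perpendicular to GW, with radius 17.0, so the center P sits 17.0 in from both sides at P = (34.0, -35.6). That places the tangent points at R = (51.0, -35.6) on HR and G = (34.0, -52.6) on GW. Then |SR| = |R − S| = 62.2.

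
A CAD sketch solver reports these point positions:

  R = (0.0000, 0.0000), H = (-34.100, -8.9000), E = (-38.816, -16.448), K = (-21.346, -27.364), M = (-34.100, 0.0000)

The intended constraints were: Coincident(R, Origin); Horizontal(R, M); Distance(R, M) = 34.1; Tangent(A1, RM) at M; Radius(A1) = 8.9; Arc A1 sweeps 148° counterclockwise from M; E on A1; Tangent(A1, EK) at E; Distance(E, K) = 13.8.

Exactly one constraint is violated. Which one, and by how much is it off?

Distance(E, K) = 13.8 — off by 6.80.

R = (0.00, 0.00) ✓; R.y = 0.00, M.y = 0.00 ✓; |RM| = 34.10 ✓; ∠(HM, MR) = 90.00° ✓; |HM| = 8.900 ✓; bearing(H→E) − bearing(H→M) = 148.0° ✓; |HE| = 8.900 ✓; ∠(HE, EK) = 90.00° ✓; |EK| = 20.60 ✗.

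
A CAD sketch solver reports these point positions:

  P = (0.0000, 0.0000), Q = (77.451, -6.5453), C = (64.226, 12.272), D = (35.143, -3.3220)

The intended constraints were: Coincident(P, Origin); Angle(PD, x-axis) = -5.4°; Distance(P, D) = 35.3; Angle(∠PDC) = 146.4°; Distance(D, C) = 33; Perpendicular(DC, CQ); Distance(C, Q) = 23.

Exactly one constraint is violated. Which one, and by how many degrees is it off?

Perpendicular(DC, CQ) — off by 6.90°.

P = (0.00, 0.00) ✓; PD at -5.400° ✓; |PD| = 35.30 ✓; ∠PDC = 146.4° ✓; |DC| = 33.00 ✓; ∠(DC, CQ) = 83.10° ✗; |CQ| = 23.00 ✓.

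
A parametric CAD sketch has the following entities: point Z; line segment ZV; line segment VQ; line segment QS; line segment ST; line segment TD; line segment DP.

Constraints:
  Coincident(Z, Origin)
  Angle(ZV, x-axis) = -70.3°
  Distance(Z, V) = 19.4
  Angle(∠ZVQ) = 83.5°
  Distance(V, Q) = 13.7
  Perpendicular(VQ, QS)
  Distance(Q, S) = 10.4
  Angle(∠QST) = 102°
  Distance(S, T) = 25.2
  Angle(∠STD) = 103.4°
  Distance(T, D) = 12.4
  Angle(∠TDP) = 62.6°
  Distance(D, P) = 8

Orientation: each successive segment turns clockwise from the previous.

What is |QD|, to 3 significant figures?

30.3

Z is at the origin; ZV runs at -70.3° with length 19.4, so V = (6.54, -18.3). ∠ZVQ = 83.5° gives VQ at -167° from the x-axis; with |VQ| = 13.7, Q = (-6.80, -21.4). VQ is perpendicular to QS, so QS runs at 103°; with |QS| = 10.4, S = (-9.17, -11.3). ∠QST = 102.0° gives ST at 25.2° from the x-axis; with |ST| = 25.2, T = (13.6, -0.538). ∠STD = 103.4° gives TD at -51.4° from the x-axis; with |TD| = 12.4, D = (21.4, -10.2). Then |QD| = |D − Q| = 30.3.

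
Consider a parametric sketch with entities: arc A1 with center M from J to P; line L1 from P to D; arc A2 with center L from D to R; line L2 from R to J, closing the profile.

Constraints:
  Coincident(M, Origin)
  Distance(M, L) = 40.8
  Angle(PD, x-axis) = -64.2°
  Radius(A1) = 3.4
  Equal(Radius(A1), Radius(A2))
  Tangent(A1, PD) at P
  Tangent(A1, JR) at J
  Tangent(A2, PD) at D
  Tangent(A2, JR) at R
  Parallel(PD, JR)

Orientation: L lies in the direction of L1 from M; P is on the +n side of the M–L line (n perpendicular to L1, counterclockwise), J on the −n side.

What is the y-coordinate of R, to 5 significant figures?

-38.213

Tangency of A1 to both parallel lines with radius 3.4 puts P and J at M ± 3.4·n: P = (3.0611, 1.4798), J = (-3.0611, -1.4798). Equal radii place D and R the same way about L: D = L + 3.4·n = (20.819, -35.253), R = L − 3.4·n = (14.696, -38.213). So R.y = -38.213.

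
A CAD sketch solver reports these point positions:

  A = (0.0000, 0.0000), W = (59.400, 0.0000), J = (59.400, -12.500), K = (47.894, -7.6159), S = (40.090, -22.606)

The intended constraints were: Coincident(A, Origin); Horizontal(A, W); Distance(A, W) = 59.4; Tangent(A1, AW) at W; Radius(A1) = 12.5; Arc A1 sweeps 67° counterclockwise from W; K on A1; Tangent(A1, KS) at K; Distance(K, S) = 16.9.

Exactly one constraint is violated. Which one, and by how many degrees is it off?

Tangent(A1, KS) at K — off by 4.50°.

A = (0.00, 0.00) ✓; A.y = 0.00, W.y = 0.00 ✓; |AW| = 59.40 ✓; ∠(JW, WA) = 90.00° ✓; |JW| = 12.50 ✓; bearing(J→K) − bearing(J→W) = 67.00° ✓; |JK| = 12.50 ✓; ∠(JK, KS) = 94.50° ✗; |KS| = 16.90 ✓.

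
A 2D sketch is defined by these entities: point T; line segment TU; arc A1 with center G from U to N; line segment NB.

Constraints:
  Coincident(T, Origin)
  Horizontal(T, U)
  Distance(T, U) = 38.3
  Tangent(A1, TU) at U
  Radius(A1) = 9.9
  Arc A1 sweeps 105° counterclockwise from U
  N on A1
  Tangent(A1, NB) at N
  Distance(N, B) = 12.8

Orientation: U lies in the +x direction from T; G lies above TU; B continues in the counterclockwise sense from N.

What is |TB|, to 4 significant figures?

51.00

T is at the origin; T and U share the same y with |TU| = 38.3 and U on the +x side, so U = (38.30, 0.000). A1 meets TU tangentially, so GU is at right angles to TU, so G = U + (0, 9.9) = (38.30, 9.900). On A1, U sits at bearing -90° from G; a 105° counterclockwise sweep puts N at bearing 15°, so N = G + 9.9·(cos 15°, sin 15°) = (47.86, 12.46). The tangent condition forces GN to be normal to NB, so NB runs along (−sin 15°, cos 15°); with |NB| = 12.8, B = (44.55, 24.83). Then |TB| = |B − T| = 51.00.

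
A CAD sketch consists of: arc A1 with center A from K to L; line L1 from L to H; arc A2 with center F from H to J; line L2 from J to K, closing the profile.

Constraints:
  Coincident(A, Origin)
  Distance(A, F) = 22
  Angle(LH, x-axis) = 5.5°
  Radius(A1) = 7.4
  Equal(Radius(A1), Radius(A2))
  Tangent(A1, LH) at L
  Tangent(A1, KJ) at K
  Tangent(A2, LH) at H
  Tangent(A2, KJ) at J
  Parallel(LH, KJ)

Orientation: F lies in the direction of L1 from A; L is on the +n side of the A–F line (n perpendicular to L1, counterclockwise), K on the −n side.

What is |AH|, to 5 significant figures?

23.211

The slot axis is L1's direction at 5.5°, so u = (cos 5.5°, sin 5.5°) = (0.99540, 0.095846) and n = (−sin 5.5°, cos 5.5°) = (-0.095846, 0.99540). A is at the origin and F lies 22.0 along u from A, so F = 22.0·u = (21.899, 2.1086). Tangency of A1 to both parallel lines with radius 7.4 puts L and K at A ± 7.4·n: L = (-0.70926, 7.3659), K = (0.70926, -7.3659). Equal radii place H and J the same way about F: H = F + 7.4·n = (21.189, 9.4745), J = F − 7.4·n = (22.608, -5.2573). Then |AH| = |H − A| = 23.211.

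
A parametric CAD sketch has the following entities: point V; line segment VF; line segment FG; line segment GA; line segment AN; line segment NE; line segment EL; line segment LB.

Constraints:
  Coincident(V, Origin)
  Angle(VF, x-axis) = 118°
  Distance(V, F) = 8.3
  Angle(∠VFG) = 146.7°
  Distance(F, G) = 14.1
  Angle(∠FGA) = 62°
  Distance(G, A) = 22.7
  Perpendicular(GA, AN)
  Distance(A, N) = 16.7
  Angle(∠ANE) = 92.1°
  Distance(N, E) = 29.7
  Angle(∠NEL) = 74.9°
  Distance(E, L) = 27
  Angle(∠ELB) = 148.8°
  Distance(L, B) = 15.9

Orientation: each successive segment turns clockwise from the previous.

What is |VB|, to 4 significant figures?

36.54

V is at the origin; VF runs at 118.0° with length 8.3, so F = (-3.897, 7.328). ∠VFG = 146.7° gives FG at 84.70° from the x-axis; with |FG| = 14.1, G = (-2.594, 21.37). ∠FGA = 62.0° gives GA at -33.30° from the x-axis; with |GA| = 22.7, A = (16.38, 8.905). GA ⟂ AN, so AN runs at -123.3°; with |AN| = 16.7, N = (7.210, -5.053). ∠ANE = 92.1° gives NE at 148.8° from the x-axis; with |NE| = 29.7, E = (-18.19, 10.33). ∠NEL = 74.9° gives EL at 43.70° from the x-axis; with |EL| = 27.0, L = (1.326, 28.99). ∠ELB = 148.8° gives LB at 12.50° from the x-axis; with |LB| = 15.9, B = (16.85, 32.43). Then |VB| = |B − V| = 36.54.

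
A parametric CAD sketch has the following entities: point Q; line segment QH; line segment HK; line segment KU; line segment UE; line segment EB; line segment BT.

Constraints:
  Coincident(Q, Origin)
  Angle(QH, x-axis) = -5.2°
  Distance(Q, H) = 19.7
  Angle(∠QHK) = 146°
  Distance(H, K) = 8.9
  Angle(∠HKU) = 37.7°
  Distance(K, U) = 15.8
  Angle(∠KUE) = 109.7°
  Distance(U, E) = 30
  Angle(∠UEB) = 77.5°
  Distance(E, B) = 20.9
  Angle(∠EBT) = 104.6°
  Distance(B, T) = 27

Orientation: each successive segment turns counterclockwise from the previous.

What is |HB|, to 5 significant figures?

25.489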